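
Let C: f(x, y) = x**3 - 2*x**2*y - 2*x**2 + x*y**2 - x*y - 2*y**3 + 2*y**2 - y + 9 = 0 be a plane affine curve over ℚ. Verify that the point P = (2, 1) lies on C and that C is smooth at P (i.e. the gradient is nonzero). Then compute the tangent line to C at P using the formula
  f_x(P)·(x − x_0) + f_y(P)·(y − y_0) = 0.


Tangent line at P: -4*x - 9*y + 17 = 0.

Step 1: f(2, 1) = 0, so P lies on C.
Step 2: partial derivatives
  f_x(x, y) = 3*x**2 - 4*x*y - 4*x + y**2 - y, f_y(x, y) = -2*x**2 + 2*x*y - x - 6*y**2 + 4*y - 1.
  f_x(P) = -4, f_y(P) = -9 (gradient nonzero, so P is smooth).
Step 3: tangent line at P: -4·(x − 2) + -9·(y − 1) = 0.
Expanding: -4*x - 9*y + 17 = 0.


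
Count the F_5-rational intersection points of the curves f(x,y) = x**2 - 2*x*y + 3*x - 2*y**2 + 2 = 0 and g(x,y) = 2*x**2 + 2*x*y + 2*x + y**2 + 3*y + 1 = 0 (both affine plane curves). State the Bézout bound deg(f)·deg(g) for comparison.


Common zeros: {(0, 1), (3, 0)}; count = 2; Bézout bound = 4.

deg(f) = 2, deg(g) = 2, so Bézout bound = 4.
Scan x ∈ F_5. For each x, list the y ∈ F_5 with f(x, y) ≡ 0 and those with g(x, y) ≡ 0 (mod 5); the common zeros in that column are the intersection.
  x = 0: f ≡ 0 at y ∈ {1, 4}; g ≡ 0 at y ∈ {1}; common: {1}.
  x = 1: f ≡ 0 at y ∈ ∅; g ≡ 0 at y ∈ {0}; common: ∅.
  x = 2: f ≡ 0 at y ∈ ∅; g ≡ 0 at y ∈ ∅; common: ∅.
  x = 3: f ≡ 0 at y ∈ {0, 2}; g ≡ 0 at y ∈ {0, 1}; common: {0}.
  x = 4: f ≡ 0 at y ∈ {0, 1}; g ≡ 0 at y ∈ ∅; common: ∅.
Collecting: common zeros = {(0, 1), (3, 0)}, so the count is 2.
Comparison with the Bézout bound: 2 ≤ 4 = deg(f)·deg(g), as expected for curves with no common component (the affine F_5-count falls short of the bound because intersections may lie at infinity, over extension fields, or carry multiplicity).


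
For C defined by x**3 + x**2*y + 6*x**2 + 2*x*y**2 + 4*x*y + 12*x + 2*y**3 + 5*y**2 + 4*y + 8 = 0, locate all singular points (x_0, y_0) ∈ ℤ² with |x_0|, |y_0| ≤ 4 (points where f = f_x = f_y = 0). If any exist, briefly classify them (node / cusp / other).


Singular points: {(-2, 0)}; classification: cusp.

Compute partial derivatives:
  f_x = 3*x**2 + 2*x*y + 12*x + 2*y**2 + 4*y + 12.
  f_y = x**2 + 4*x*y + 4*x + 6*y**2 + 10*y + 4.
Scan x_0 ∈ {−4, ..., 4}. For each x_0, f_y(x_0, y) is a polynomial in y; find its integer roots y ∈ {−4, ..., 4}, then test f_x and f at those candidates.
  x = -4: f_y(-4, y) = 6*y**2 - 6*y + 4; no integer root y with |y| ≤ 4.
  x = -3: f_y(-3, y) = 6*y**2 - 2*y + 1; no integer root y with |y| ≤ 4.
  x = -2: f_y(-2, y) = 6*y**2 + 2*y; vanishes at y ∈ {0}. (-2, 0): f_x = 0, f = 0 — SINGULAR.
  x = -1: f_y(-1, y) = 6*y**2 + 6*y + 1; no integer root y with |y| ≤ 4.
  x = 0: f_y(0, y) = 6*y**2 + 10*y + 4; vanishes at y ∈ {-1}. (0, -1): f_x = 10 ≠ 0.
  x = 1: f_y(1, y) = 6*y**2 + 14*y + 9; no integer root y with |y| ≤ 4.
  x = 2: f_y(2, y) = 6*y**2 + 18*y + 16; no integer root y with |y| ≤ 4.
  x = 3: f_y(3, y) = 6*y**2 + 22*y + 25; no integer root y with |y| ≤ 4.
  x = 4: f_y(4, y) = 6*y**2 + 26*y + 36; no integer root y with |y| ≤ 4.
Only singular point on the grid: (-2, 0).
Classify: substitute x = -2 + u, y = 0 + v and expand: f = u**3 + u**2*v + 2*u*v**2 + 2*v**3 + v**2.
No constant or linear terms (consistent with a singular point). Quadratic part: v**2. Cubic part: u**3 + u**2*v + 2*u*v**2 + 2*v**3.
The quadratic part v**2 is a perfect square, so there is a single (double) tangent line v = 0, i.e. y = 0. Restricting the cubic part to that line (v = 0) leaves u**3 ≠ 0, so f is not divisible by v and the branch is v² ≈ -u**3 to lowest order — this is a cusp.
Classification: cusp.


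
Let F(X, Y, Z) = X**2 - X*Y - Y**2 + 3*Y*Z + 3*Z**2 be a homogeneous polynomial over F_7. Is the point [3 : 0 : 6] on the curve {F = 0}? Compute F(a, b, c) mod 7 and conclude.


F(3,0,6) ≡ 5 (mod 7); P is NOT on the curve.

Evaluate F(3, 0, 6) term-by-term (mod 7).
  X**2 ↦ 1·9·1·1 = 9
  -X*Y ↦ -1·3·0·1 = 0
  -Y**2 ↦ -1·1·0·1 = 0
  3*Y*Z ↦ 3·1·0·6 = 0
  3*Z**2 ↦ 3·1·1·36 = 108
Sum: F(3, 0, 6) = (9) + (0) + (0) + (0) + (108) = 117.
Reducing mod 7: 117 ≡ 5 (mod 7).
Since F(a, b, c) ≡ 5 ≠ 0 (mod 7), P does NOT lie on the curve.


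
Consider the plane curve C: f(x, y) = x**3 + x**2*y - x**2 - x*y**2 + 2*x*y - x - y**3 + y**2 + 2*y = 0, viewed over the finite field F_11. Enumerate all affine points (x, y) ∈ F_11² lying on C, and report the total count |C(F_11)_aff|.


Affine F_11-points: {(0, 0), (0, 2), (0, 10), (1, 6), (1, 8), (3, 2), (4, 0), (4, 1), (4, 7), (5, 3), (5, 5), (5, 10), (7, 2), (8, 0), (8, 5), (8, 10)}; count = 16.

For each of the 121 pairs (x, y) ∈ F_11², evaluate f(x, y) mod 11. Record the zeros.
  x = 0: [0↦0, 1↦2, 2↦0, 3↦10, 4↦4, 5↦9, 6↦8, 7↦6, 8↦8, 9↦8, 10↦0]  zeros at y ∈ {0, 2, 10}
  x = 1: [0↦10, 1↦3, 2↦1, 3↦9, 4↦10, 5↦9, 6↦0, 7↦10, 8↦0, 9↦8, 10↦6]  zeros at y ∈ {6, 8}
  x = 2: [0↦2, 1↦10, 2↦10, 3↦7, 4↦6, 5↦1, 6↦8, 7↦10, 8↦1, 9↦8, 10↦3]  zeros at y ∈ ∅
  x = 3: [0↦4, 1↦7, 2↦0, 3↦10, 4↦9, 5↦2, 6↦5, 7↦1, 8↦6, 9↦3, 10↦8]  zeros at y ∈ {2}
  x = 4: [0↦0, 1↦0, 2↦10, 3↦2, 4↦3, 5↦7, 6↦8, 7↦0, 8↦10, 9↦10, 10↦5]  zeros at y ∈ {0, 1, 7}
  x = 5: [0↦7, 1↦6, 2↦2, 3↦0, 4↦5, 5↦0, 6↦1, 7↦2, 8↦8, 9↦2, 10↦0]  zeros at y ∈ {3, 5, 10}
  x = 6: [0↦9, 1↦9, 2↦4, 3↦10, 4↦10, 5↦9, 6↦1, 7↦2, 8↦6, 9↦7, 10↦10]  zeros at y ∈ ∅
  x = 7: [0↦1, 1↦4, 2↦0, 3↦5, 4↦2, 5↦7, 6↦3, 7↦6, 8↦10, 9↦9, 10↦8]  zeros at y ∈ {2}
  x = 8: [0↦0, 1↦8, 2↦7, 3↦2, 4↦9, 5↦0, 6↦2, 7↦9, 8↦4, 9↦3, 10↦0]  zeros at y ∈ {0, 5, 10}
  x = 9: [0↦1, 1↦5, 2↦9, 3↦7, 4↦4, 5↦5, 6↦4, 7↦6, 8↦5, 9↦6, 10↦3]  zeros at y ∈ ∅
  x = 10: [0↦10, 1↦1, 2↦1, 3↦4, 4↦4, 5↦6, 6↦4, 7↦3, 8↦8, 9↦2, 10↦1]  zeros at y ∈ ∅
Collecting zeros: affine points = {(0, 0), (0, 2), (0, 10), (1, 6), (1, 8), (3, 2), (4, 0), (4, 1), (4, 7), (5, 3), (5, 5), (5, 10), (7, 2), (8, 0), (8, 5), (8, 10)}.
Total count |C(F_11)_aff| = 16.


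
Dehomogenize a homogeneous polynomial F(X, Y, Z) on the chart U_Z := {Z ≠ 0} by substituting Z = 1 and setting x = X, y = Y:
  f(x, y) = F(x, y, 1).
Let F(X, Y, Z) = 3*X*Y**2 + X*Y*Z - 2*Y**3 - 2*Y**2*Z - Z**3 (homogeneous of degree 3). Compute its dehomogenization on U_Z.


f(x, y) = 3*x*y**2 + x*y - 2*y**3 - 2*y**2 - 1

On U_Z we set Z = 1. Each monomial c·X^i·Y^j·Z^k in F becomes c·x^i·y^j·1^k = c·x^i·y^j.
Substituting Z = 1: F(X, Y, 1) = 3*x*y**2 + x*y - 2*y**3 - 2*y**2 - 1.
Note: deg(f) ≤ deg(F) = 3; strict inequality happens when F is divisible by Z (lost terms).


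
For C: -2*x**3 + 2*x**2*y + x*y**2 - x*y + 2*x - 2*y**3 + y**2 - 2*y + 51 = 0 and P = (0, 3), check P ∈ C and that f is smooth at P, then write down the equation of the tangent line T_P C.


Tangent line at P: 8*x - 50*y + 150 = 0.

Step 1: f(0, 3) = 0, so P lies on C.
Step 2: partial derivatives
  f_x(x, y) = -6*x**2 + 4*x*y + y**2 - y + 2, f_y(x, y) = 2*x**2 + 2*x*y - x - 6*y**2 + 2*y - 2.
  f_x(P) = 8, f_y(P) = -50 (gradient nonzero, so P is smooth).
Step 3: tangent line at P: 8·(x − 0) + -50·(y − 3) = 0.
Expanding: 8*x - 50*y + 150 = 0.


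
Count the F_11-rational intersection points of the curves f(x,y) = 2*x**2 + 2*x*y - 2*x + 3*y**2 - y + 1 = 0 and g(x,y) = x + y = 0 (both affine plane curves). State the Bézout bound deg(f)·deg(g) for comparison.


Common zeros: {(2, 9)}; count = 1; Bézout bound = 2.

deg(f) = 2, deg(g) = 1, so Bézout bound = 2.
Scan x ∈ F_11. For each x, list the y ∈ F_11 with f(x, y) ≡ 0 and those with g(x, y) ≡ 0 (mod 11); the common zeros in that column are the intersection.
  x = 0: f ≡ 0 at y ∈ {2}; g ≡ 0 at y ∈ {0}; common: ∅.
  x = 1: f ≡ 0 at y ∈ {9}; g ≡ 0 at y ∈ {10}; common: ∅.
  x = 2: f ≡ 0 at y ∈ {1, 9}; g ≡ 0 at y ∈ {9}; common: {9}.
  x = 3: f ≡ 0 at y ∈ {3, 10}; g ≡ 0 at y ∈ {8}; common: ∅.
  x = 4: f ≡ 0 at y ∈ ∅; g ≡ 0 at y ∈ {7}; common: ∅.
  x = 5: f ≡ 0 at y ∈ ∅; g ≡ 0 at y ∈ {6}; common: ∅.
  x = 6: f ≡ 0 at y ∈ {3, 8}; g ≡ 0 at y ∈ {5}; common: ∅.
  x = 7: f ≡ 0 at y ∈ ∅; g ≡ 0 at y ∈ {4}; common: ∅.
  x = 8: f ≡ 0 at y ∈ ∅; g ≡ 0 at y ∈ {3}; common: ∅.
  x = 9: f ≡ 0 at y ∈ {1, 8}; g ≡ 0 at y ∈ {2}; common: ∅.
  x = 10: f ≡ 0 at y ∈ {2, 10}; g ≡ 0 at y ∈ {1}; common: ∅.
Collecting: common zeros = {(2, 9)}, so the count is 1.
Comparison with the Bézout bound: 1 ≤ 2 = deg(f)·deg(g), as expected for curves with no common component (the affine F_11-count falls short of the bound because intersections may lie at infinity, over extension fields, or carry multiplicity).


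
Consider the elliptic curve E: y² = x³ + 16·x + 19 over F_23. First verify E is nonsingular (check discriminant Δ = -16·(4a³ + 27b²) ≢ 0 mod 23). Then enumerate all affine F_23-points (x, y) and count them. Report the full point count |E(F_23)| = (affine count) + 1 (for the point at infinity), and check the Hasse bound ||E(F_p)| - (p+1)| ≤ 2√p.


Affine points = {(1, 6), (1, 17), (2, 6), (2, 17), (3, 5), (3, 18), (4, 3), (4, 20), (6, 3), (6, 20), (9, 8), (9, 15), (10, 11), (10, 12), (11, 10), (11, 13), (13, 3), (13, 20), (15, 0), (16, 1), (16, 22), (17, 11), (17, 12), (19, 11), (19, 12), (20, 6), (20, 17), (21, 5), (21, 18), (22, 5), (22, 18)}; affine count = 31; |E(F_23)| = 32.

Discriminant check: Δ ∝ 4a³ + 27b² = 4·16³ + 27·19² = 4·4096 + 27·361 ≡ 3 (mod 23). Nonzero ⇒ E is nonsingular.
For each x ∈ F_23, compute rhs = x³ + 16·x + 19 mod 23, then count y ∈ F_23 with y² ≡ rhs.
  x = 0: rhs = 19, matching y values: none (0 points).
  x = 1: rhs = 13, matching y values: 6, 17 (2 points).
  x = 2: rhs = 13, matching y values: 6, 17 (2 points).
  x = 3: rhs = 2, matching y values: 5, 18 (2 points).
  x = 4: rhs = 9, matching y values: 3, 20 (2 points).
  x = 5: rhs = 17, matching y values: none (0 points).
  x = 6: rhs = 9, matching y values: 3, 20 (2 points).
  x = 7: rhs = 14, matching y values: none (0 points).
  x = 8: rhs = 15, matching y values: none (0 points).
  x = 9: rhs = 18, matching y values: 8, 15 (2 points).
  x = 10: rhs = 6, matching y values: 11, 12 (2 points).
  x = 11: rhs = 8, matching y values: 10, 13 (2 points).
  x = 12: rhs = 7, matching y values: none (0 points).
  x = 13: rhs = 9, matching y values: 3, 20 (2 points).
  x = 14: rhs = 20, matching y values: none (0 points).
  x = 15: rhs = 0, matching y values: 0 (1 points).
  x = 16: rhs = 1, matching y values: 1, 22 (2 points).
  x = 17: rhs = 6, matching y values: 11, 12 (2 points).
  x = 18: rhs = 21, matching y values: none (0 points).
  x = 19: rhs = 6, matching y values: 11, 12 (2 points).
  x = 20: rhs = 13, matching y values: 6, 17 (2 points).
  x = 21: rhs = 2, matching y values: 5, 18 (2 points).
  x = 22: rhs = 2, matching y values: 5, 18 (2 points).
Total affine count: 31.
Full point count |E(F_23)| = 31 + 1 = 32.
Hasse bound: |32 − (23+1)| = |8| = 8 ≤ 2√23 ≈ 9.5917 ✓.


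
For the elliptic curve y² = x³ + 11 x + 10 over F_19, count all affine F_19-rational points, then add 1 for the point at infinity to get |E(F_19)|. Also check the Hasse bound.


Affine points = {(4, 2), (4, 17), (5, 0), (6, 8), (6, 11), (14, 1), (14, 18), (15, 4), (15, 15), (16, 8), (16, 11), (18, 6), (18, 13)}; affine count = 13; |E(F_19)| = 14.

Discriminant check: Δ ∝ 4a³ + 27b² = 4·11³ + 27·10² = 4·1331 + 27·100 ≡ 6 (mod 19). Nonzero ⇒ E is nonsingular.
For each x ∈ F_19, compute rhs = x³ + 11·x + 10 mod 19, then count y ∈ F_19 with y² ≡ rhs.
  x = 0: rhs = 10, matching y values: none (0 points).
  x = 1: rhs = 3, matching y values: none (0 points).
  x = 2: rhs = 2, matching y values: none (0 points).
  x = 3: rhs = 13, matching y values: none (0 points).
  x = 4: rhs = 4, matching y values: 2, 17 (2 points).
  x = 5: rhs = 0, matching y values: 0 (1 points).
  x = 6: rhs = 7, matching y values: 8, 11 (2 points).
  x = 7: rhs = 12, matching y values: none (0 points).
  x = 8: rhs = 2, matching y values: none (0 points).
  x = 9: rhs = 2, matching y values: none (0 points).
  x = 10: rhs = 18, matching y values: none (0 points).
  x = 11: rhs = 18, matching y values: none (0 points).
  x = 12: rhs = 8, matching y values: none (0 points).
  x = 13: rhs = 13, matching y values: none (0 points).
  x = 14: rhs = 1, matching y values: 1, 18 (2 points).
  x = 15: rhs = 16, matching y values: 4, 15 (2 points).
  x = 16: rhs = 7, matching y values: 8, 11 (2 points).
  x = 17: rhs = 18, matching y values: none (0 points).
  x = 18: rhs = 17, matching y values: 6, 13 (2 points).
Total affine count: 13.
Full point count |E(F_19)| = 13 + 1 = 14.
Hasse bound: |14 − (19+1)| = |-6| = 6 ≤ 2√19 ≈ 8.7178 ✓.


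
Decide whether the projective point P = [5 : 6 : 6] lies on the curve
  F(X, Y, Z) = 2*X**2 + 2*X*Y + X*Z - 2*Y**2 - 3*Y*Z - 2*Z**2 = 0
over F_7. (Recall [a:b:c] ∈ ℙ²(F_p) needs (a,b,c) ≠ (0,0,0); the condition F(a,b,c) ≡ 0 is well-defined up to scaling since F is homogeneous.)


F(5,6,6) ≡ 0 (mod 7); P is on the curve.

Evaluate F(5, 6, 6) term-by-term (mod 7).
  2*X**2 ↦ 2·25·1·1 = 50
  2*X*Y ↦ 2·5·6·1 = 60
  X*Z ↦ 1·5·1·6 = 30
  -2*Y**2 ↦ -2·1·36·1 = -72
  -3*Y*Z ↦ -3·1·6·6 = -108
  -2*Z**2 ↦ -2·1·1·36 = -72
Sum: F(5, 6, 6) = (50) + (60) + (30) + (-72) + (-108) + (-72) = -112.
Reducing mod 7: -112 ≡ 0 (mod 7).
Since F(a, b, c) ≡ 0 (mod 7), P lies on the curve.


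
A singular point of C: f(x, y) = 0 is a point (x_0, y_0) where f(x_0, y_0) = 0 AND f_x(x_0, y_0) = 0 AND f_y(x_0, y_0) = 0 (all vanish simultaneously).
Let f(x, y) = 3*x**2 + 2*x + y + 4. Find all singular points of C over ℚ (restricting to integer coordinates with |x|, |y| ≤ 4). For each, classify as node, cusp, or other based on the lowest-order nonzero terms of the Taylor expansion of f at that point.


No singular points in the scanned grid; C is smooth there.

Compute partial derivatives:
  f_x = 6*x + 2.
  f_y = 1.
f_y = 1 is a nonzero constant, so f_y never vanishes: no point (x, y) can satisfy f = f_x = f_y = 0. In particular no (x, y) ∈ {−4, ..., 4}² is singular; the curve is smooth.


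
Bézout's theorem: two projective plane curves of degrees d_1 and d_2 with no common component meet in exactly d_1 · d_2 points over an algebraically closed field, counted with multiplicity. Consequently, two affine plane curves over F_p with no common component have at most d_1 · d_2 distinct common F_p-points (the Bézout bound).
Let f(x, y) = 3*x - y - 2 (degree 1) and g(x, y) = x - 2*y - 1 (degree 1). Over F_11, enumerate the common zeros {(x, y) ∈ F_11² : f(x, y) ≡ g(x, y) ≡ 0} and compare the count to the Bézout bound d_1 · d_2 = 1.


Common zeros: {(5, 2)}; count = 1; Bézout bound = 1.

deg(f) = 1, deg(g) = 1, so Bézout bound = 1.
Scan x ∈ F_11. For each x, list the y ∈ F_11 with f(x, y) ≡ 0 and those with g(x, y) ≡ 0 (mod 11); the common zeros in that column are the intersection.
  x = 0: f ≡ 0 at y ∈ {9}; g ≡ 0 at y ∈ {5}; common: ∅.
  x = 1: f ≡ 0 at y ∈ {1}; g ≡ 0 at y ∈ {0}; common: ∅.
  x = 2: f ≡ 0 at y ∈ {4}; g ≡ 0 at y ∈ {6}; common: ∅.
  x = 3: f ≡ 0 at y ∈ {7}; g ≡ 0 at y ∈ {1}; common: ∅.
  x = 4: f ≡ 0 at y ∈ {10}; g ≡ 0 at y ∈ {7}; common: ∅.
  x = 5: f ≡ 0 at y ∈ {2}; g ≡ 0 at y ∈ {2}; common: {2}.
  x = 6: f ≡ 0 at y ∈ {5}; g ≡ 0 at y ∈ {8}; common: ∅.
  x = 7: f ≡ 0 at y ∈ {8}; g ≡ 0 at y ∈ {3}; common: ∅.
  x = 8: f ≡ 0 at y ∈ {0}; g ≡ 0 at y ∈ {9}; common: ∅.
  x = 9: f ≡ 0 at y ∈ {3}; g ≡ 0 at y ∈ {4}; common: ∅.
  x = 10: f ≡ 0 at y ∈ {6}; g ≡ 0 at y ∈ {10}; common: ∅.
Collecting: common zeros = {(5, 2)}, so the count is 1.
Comparison with the Bézout bound: 1 ≤ 1 = deg(f)·deg(g), as expected for curves with no common component (the bound is attained).


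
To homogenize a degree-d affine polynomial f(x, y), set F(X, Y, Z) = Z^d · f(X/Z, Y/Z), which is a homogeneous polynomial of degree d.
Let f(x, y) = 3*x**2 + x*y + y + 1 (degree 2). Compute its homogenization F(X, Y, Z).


F(X, Y, Z) = 3*X**2 + X*Y + Y*Z + Z**2

deg(f) = 2.
Substitute x = X/Z, y = Y/Z into f, then multiply by Z^2.
  monomial 3·x^2·y^0 ↦ 3·X^2·Y^0·Z^0.
  monomial 1·x^1·y^1 ↦ 1·X^1·Y^1·Z^0.
  monomial 1·x^0·y^1 ↦ 1·X^0·Y^1·Z^1.
  monomial 1·x^0·y^0 ↦ 1·X^0·Y^0·Z^2.
Collecting: F(X, Y, Z) = 3*X**2 + X*Y + Y*Z + Z**2.


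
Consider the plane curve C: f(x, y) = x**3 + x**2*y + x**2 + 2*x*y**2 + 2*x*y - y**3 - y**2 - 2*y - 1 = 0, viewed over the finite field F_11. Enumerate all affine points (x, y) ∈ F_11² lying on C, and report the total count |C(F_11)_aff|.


Affine F_11-points: {(0, 7), (1, 7), (1, 9), (2, 0), (2, 7), (3, 6), (4, 2), (7, 8), (10, 10)}; count = 9.

For each of the 121 pairs (x, y) ∈ F_11², evaluate f(x, y) mod 11. Record the zeros.
  x = 0: [0↦10, 1↦6, 2↦5, 3↦1, 4↦10, 5↦4, 6↦10, 7↦0, 8↦1, 9↦7, 10↦1]  zeros at y ∈ {7}
  x = 1: [0↦1, 1↦2, 2↦10, 3↦8, 4↦1, 5↦5, 6↦3, 7↦0, 8↦1, 9↦0, 10↦2]  zeros at y ∈ {7, 9}
  x = 2: [0↦0, 1↦8, 2↦5, 3↦7, 4↦8, 5↦2, 6↦5, 7↦0, 8↦3, 9↦8, 10↦9]  zeros at y ∈ {0, 7}
  x = 3: [0↦2, 1↦8, 2↦7, 3↦4, 4↦4, 5↦1, 6↦0, 7↦6, 8↦2, 9↦4, 10↦6]  zeros at y ∈ {6}
  x = 4: [0↦2, 1↦8, 2↦0, 3↦5, 4↦6, 5↦8, 6↦5, 7↦2, 8↦4, 9↦5, 10↦10]  zeros at y ∈ {2}
  x = 5: [0↦6, 1↦3, 2↦1, 3↦5, 4↦9, 5↦7, 6↦4, 7↦5, 8↦4, 9↦6, 10↦5]  zeros at y ∈ ∅
  x = 6: [0↦9, 1↦10, 2↦5, 3↦10, 4↦8, 5↦4, 6↦3, 7↦10, 8↦8, 9↦2, 10↦8]  zeros at y ∈ ∅
  x = 7: [0↦6, 1↦2, 2↦7, 3↦4, 4↦9, 5↦5, 6↦8, 7↦1, 8↦0, 9↦10, 10↦3]  zeros at y ∈ {8}
  x = 8: [0↦3, 1↦7, 2↦2, 3↦4, 4↦7, 5↦5, 6↦3, 7↦6, 8↦8, 9↦3, 10↦7]  zeros at y ∈ ∅
  x = 9: [0↦6, 1↦9, 2↦7, 3↦5, 4↦8, 5↦10, 6↦5, 7↦9, 8↦5, 9↦9, 10↦4]  zeros at y ∈ ∅
  x = 10: [0↦10, 1↦3, 2↦6, 3↦2, 4↦7, 5↦4, 6↦9, 7↦5, 8↦8, 9↦1, 10↦0]  zeros at y ∈ {10}
Collecting zeros: affine points = {(0, 7), (1, 7), (1, 9), (2, 0), (2, 7), (3, 6), (4, 2), (7, 8), (10, 10)}.
Total count |C(F_11)_aff| = 9.


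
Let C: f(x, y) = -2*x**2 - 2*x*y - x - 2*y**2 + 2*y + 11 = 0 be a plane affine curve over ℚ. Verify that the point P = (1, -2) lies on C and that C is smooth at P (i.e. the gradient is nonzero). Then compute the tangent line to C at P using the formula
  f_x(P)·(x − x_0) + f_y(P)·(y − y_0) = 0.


Tangent line at P: -x + 8*y + 17 = 0.

Step 1: f(1, -2) = 0, so P lies on C.
Step 2: partial derivatives
  f_x(x, y) = -4*x - 2*y - 1, f_y(x, y) = -2*x - 4*y + 2.
  f_x(P) = -1, f_y(P) = 8 (gradient nonzero, so P is smooth).
Step 3: tangent line at P: -1·(x − 1) + 8·(y − -2) = 0.
Expanding: -x + 8*y + 17 = 0.


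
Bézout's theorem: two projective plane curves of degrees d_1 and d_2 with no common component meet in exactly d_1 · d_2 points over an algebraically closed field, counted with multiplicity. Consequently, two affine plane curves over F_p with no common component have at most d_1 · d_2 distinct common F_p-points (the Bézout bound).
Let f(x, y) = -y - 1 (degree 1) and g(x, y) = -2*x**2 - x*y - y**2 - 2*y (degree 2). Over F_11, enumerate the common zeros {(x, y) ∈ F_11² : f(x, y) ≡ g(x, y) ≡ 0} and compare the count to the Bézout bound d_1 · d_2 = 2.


Common zeros: {(1, 10), (5, 10)}; count = 2; Bézout bound = 2.

deg(f) = 1, deg(g) = 2, so Bézout bound = 2.
Scan x ∈ F_11. For each x, list the y ∈ F_11 with f(x, y) ≡ 0 and those with g(x, y) ≡ 0 (mod 11); the common zeros in that column are the intersection.
  x = 0: f ≡ 0 at y ∈ {10}; g ≡ 0 at y ∈ {0, 9}; common: ∅.
  x = 1: f ≡ 0 at y ∈ {10}; g ≡ 0 at y ∈ {9, 10}; common: {10}.
  x = 2: f ≡ 0 at y ∈ {10}; g ≡ 0 at y ∈ ∅; common: ∅.
  x = 3: f ≡ 0 at y ∈ {10}; g ≡ 0 at y ∈ ∅; common: ∅.
  x = 4: f ≡ 0 at y ∈ {10}; g ≡ 0 at y ∈ ∅; common: ∅.
  x = 5: f ≡ 0 at y ∈ {10}; g ≡ 0 at y ∈ {5, 10}; common: {10}.
  x = 6: f ≡ 0 at y ∈ {10}; g ≡ 0 at y ∈ ∅; common: ∅.
  x = 7: f ≡ 0 at y ∈ {10}; g ≡ 0 at y ∈ ∅; common: ∅.
  x = 8: f ≡ 0 at y ∈ {10}; g ≡ 0 at y ∈ ∅; common: ∅.
  x = 9: f ≡ 0 at y ∈ {10}; g ≡ 0 at y ∈ {5, 6}; common: ∅.
  x = 10: f ≡ 0 at y ∈ {10}; g ≡ 0 at y ∈ {4, 6}; common: ∅.
Collecting: common zeros = {(1, 10), (5, 10)}, so the count is 2.
Comparison with the Bézout bound: 2 ≤ 2 = deg(f)·deg(g), as expected for curves with no common component (the bound is attained).


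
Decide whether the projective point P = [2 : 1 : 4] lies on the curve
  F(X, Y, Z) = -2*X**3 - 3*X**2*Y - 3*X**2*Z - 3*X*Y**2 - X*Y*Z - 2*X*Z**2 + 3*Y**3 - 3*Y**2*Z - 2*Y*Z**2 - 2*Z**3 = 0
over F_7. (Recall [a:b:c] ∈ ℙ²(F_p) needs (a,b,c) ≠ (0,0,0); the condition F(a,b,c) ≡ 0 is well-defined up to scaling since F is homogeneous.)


F(2,1,4) ≡ 6 (mod 7); P is NOT on the curve.

Evaluate F(2, 1, 4) term-by-term (mod 7).
  -2*X**3 ↦ -2·8·1·1 = -16
  -3*X**2*Y ↦ -3·4·1·1 = -12
  -3*X**2*Z ↦ -3·4·1·4 = -48
  -3*X*Y**2 ↦ -3·2·1·1 = -6
  -X*Y*Z ↦ -1·2·1·4 = -8
  -2*X*Z**2 ↦ -2·2·1·16 = -64
  3*Y**3 ↦ 3·1·1·1 = 3
  -3*Y**2*Z ↦ -3·1·1·4 = -12
  -2*Y*Z**2 ↦ -2·1·1·16 = -32
  -2*Z**3 ↦ -2·1·1·64 = -128
Sum: F(2, 1, 4) = (-16) + (-12) + (-48) + (-6) + (-8) + (-64) + (3) + (-12) + (-32) + (-128) = -323.
Reducing mod 7: -323 ≡ 6 (mod 7).
Since F(a, b, c) ≡ 6 ≠ 0 (mod 7), P does NOT lie on the curve.


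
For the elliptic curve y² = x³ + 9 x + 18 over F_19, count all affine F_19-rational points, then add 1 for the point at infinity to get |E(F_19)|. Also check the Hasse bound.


Affine points = {(1, 3), (1, 16), (2, 5), (2, 14), (4, 2), (4, 17), (5, 6), (5, 13), (7, 5), (7, 14), (9, 7), (9, 12), (10, 5), (10, 14), (11, 2), (11, 17), (12, 7), (12, 12), (14, 0), (17, 7), (17, 12)}; affine count = 21; |E(F_19)| = 22.

Discriminant check: Δ ∝ 4a³ + 27b² = 4·9³ + 27·18² = 4·729 + 27·324 ≡ 17 (mod 19). Nonzero ⇒ E is nonsingular.
For each x ∈ F_19, compute rhs = x³ + 9·x + 18 mod 19, then count y ∈ F_19 with y² ≡ rhs.
  x = 0: rhs = 18, matching y values: none (0 points).
  x = 1: rhs = 9, matching y values: 3, 16 (2 points).
  x = 2: rhs = 6, matching y values: 5, 14 (2 points).
  x = 3: rhs = 15, matching y values: none (0 points).
  x = 4: rhs = 4, matching y values: 2, 17 (2 points).
  x = 5: rhs = 17, matching y values: 6, 13 (2 points).
  x = 6: rhs = 3, matching y values: none (0 points).
  x = 7: rhs = 6, matching y values: 5, 14 (2 points).
  x = 8: rhs = 13, matching y values: none (0 points).
  x = 9: rhs = 11, matching y values: 7, 12 (2 points).
  x = 10: rhs = 6, matching y values: 5, 14 (2 points).
  x = 11: rhs = 4, matching y values: 2, 17 (2 points).
  x = 12: rhs = 11, matching y values: 7, 12 (2 points).
  x = 13: rhs = 14, matching y values: none (0 points).
  x = 14: rhs = 0, matching y values: 0 (1 points).
  x = 15: rhs = 13, matching y values: none (0 points).
  x = 16: rhs = 2, matching y values: none (0 points).
  x = 17: rhs = 11, matching y values: 7, 12 (2 points).
  x = 18: rhs = 8, matching y values: none (0 points).
Total affine count: 21.
Full point count |E(F_19)| = 21 + 1 = 22.
Hasse bound: |22 − (19+1)| = |2| = 2 ≤ 2√19 ≈ 8.7178 ✓.


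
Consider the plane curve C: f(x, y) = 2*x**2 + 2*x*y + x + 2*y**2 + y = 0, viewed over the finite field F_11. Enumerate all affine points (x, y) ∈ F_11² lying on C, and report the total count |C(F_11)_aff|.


Affine F_11-points: {(0, 0), (0, 5), (2, 7), (5, 0), (7, 2), (7, 7), (8, 9), (8, 10), (9, 8), (9, 10), (10, 8), (10, 9)}; count = 12.

For each of the 121 pairs (x, y) ∈ F_11², evaluate f(x, y) mod 11. Record the zeros.
  x = 0: [0↦0, 1↦3, 2↦10, 3↦10, 4↦3, 5↦0, 6↦1, 7↦6, 8↦4, 9↦6, 10↦1]  zeros at y ∈ {0, 5}
  x = 1: [0↦3, 1↦8, 2↦6, 3↦8, 4↦3, 5↦2, 6↦5, 7↦1, 8↦1, 9↦5, 10↦2]  zeros at y ∈ ∅
  x = 2: [0↦10, 1↦6, 2↦6, 3↦10, 4↦7, 5↦8, 6↦2, 7↦0, 8↦2, 9↦8, 10↦7]  zeros at y ∈ {7}
  x = 3: [0↦10, 1↦8, 2↦10, 3↦5, 4↦4, 5↦7, 6↦3, 7↦3, 8↦7, 9↦4, 10↦5]  zeros at y ∈ ∅
  x = 4: [0↦3, 1↦3, 2↦7, 3↦4, 4↦5, 5↦10, 6↦8, 7↦10, 8↦5, 9↦4, 10↦7]  zeros at y ∈ ∅
  x = 5: [0↦0, 1↦2, 2↦8, 3↦7, 4↦10, 5↦6, 6↦6, 7↦10, 8↦7, 9↦8, 10↦2]  zeros at y ∈ {0}
  x = 6: [0↦1, 1↦5, 2↦2, 3↦3, 4↦8, 5↦6, 6↦8, 7↦3, 8↦2, 9↦5, 10↦1]  zeros at y ∈ ∅
  x = 7: [0↦6, 1↦1, 2↦0, 3↦3, 4↦10, 5↦10, 6↦3, 7↦0, 8↦1, 9↦6, 10↦4]  zeros at y ∈ {2, 7}
  x = 8: [0↦4, 1↦1, 2↦2, 3↦7, 4↦5, 5↦7, 6↦2, 7↦1, 8↦4, 9↦0, 10↦0]  zeros at y ∈ {9, 10}
  x = 9: [0↦6, 1↦5, 2↦8, 3↦4, 4↦4, 5↦8, 6↦5, 7↦6, 8↦0, 9↦9, 10↦0]  zeros at y ∈ {8, 10}
  x = 10: [0↦1, 1↦2, 2↦7, 3↦5, 4↦7, 5↦2, 6↦1, 7↦4, 8↦0, 9↦0, 10↦4]  zeros at y ∈ {8, 9}
Collecting zeros: affine points = {(0, 0), (0, 5), (2, 7), (5, 0), (7, 2), (7, 7), (8, 9), (8, 10), (9, 8), (9, 10), (10, 8), (10, 9)}.
Total count |C(F_11)_aff| = 12.


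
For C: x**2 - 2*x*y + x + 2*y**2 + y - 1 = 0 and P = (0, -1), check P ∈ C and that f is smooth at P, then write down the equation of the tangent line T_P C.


Tangent line at P: 3*x - 3*y - 3 = 0.

Step 1: f(0, -1) = 0, so P lies on C.
Step 2: partial derivatives
  f_x(x, y) = 2*x - 2*y + 1, f_y(x, y) = -2*x + 4*y + 1.
  f_x(P) = 3, f_y(P) = -3 (gradient nonzero, so P is smooth).
Step 3: tangent line at P: 3·(x − 0) + -3·(y − -1) = 0.
Expanding: 3*x - 3*y - 3 = 0.


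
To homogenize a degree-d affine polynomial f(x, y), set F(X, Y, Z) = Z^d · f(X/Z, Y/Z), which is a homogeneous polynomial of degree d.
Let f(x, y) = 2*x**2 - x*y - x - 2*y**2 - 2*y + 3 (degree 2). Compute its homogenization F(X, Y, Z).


F(X, Y, Z) = 2*X**2 - X*Y - X*Z - 2*Y**2 - 2*Y*Z + 3*Z**2

deg(f) = 2.
Substitute x = X/Z, y = Y/Z into f, then multiply by Z^2.
  monomial 2·x^2·y^0 ↦ 2·X^2·Y^0·Z^0.
  monomial -1·x^1·y^1 ↦ -1·X^1·Y^1·Z^0.
  monomial -1·x^1·y^0 ↦ -1·X^1·Y^0·Z^1.
  monomial -2·x^0·y^2 ↦ -2·X^0·Y^2·Z^0.
  monomial -2·x^0·y^1 ↦ -2·X^0·Y^1·Z^1.
  monomial 3·x^0·y^0 ↦ 3·X^0·Y^0·Z^2.
Collecting: F(X, Y, Z) = 2*X**2 - X*Y - X*Z - 2*Y**2 - 2*Y*Z + 3*Z**2.


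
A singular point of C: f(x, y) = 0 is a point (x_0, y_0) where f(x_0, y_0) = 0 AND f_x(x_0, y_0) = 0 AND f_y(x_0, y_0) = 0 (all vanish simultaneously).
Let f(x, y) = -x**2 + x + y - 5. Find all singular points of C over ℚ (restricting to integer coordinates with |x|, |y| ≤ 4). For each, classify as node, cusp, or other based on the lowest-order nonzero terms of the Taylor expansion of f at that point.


No singular points in the scanned grid; C is smooth there.

Compute partial derivatives:
  f_x = 1 - 2*x.
  f_y = 1.
f_y = 1 is a nonzero constant, so f_y never vanishes: no point (x, y) can satisfy f = f_x = f_y = 0. In particular no (x, y) ∈ {−4, ..., 4}² is singular; the curve is smooth.


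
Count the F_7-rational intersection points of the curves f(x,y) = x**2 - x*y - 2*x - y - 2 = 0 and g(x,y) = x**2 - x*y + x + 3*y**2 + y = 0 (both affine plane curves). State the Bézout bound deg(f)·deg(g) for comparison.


Common zeros: {(1, 2), (4, 4)}; count = 2; Bézout bound = 4.

deg(f) = 2, deg(g) = 2, so Bézout bound = 4.
Scan x ∈ F_7. For each x, list the y ∈ F_7 with f(x, y) ≡ 0 and those with g(x, y) ≡ 0 (mod 7); the common zeros in that column are the intersection.
  x = 0: f ≡ 0 at y ∈ {5}; g ≡ 0 at y ∈ {0, 2}; common: ∅.
  x = 1: f ≡ 0 at y ∈ {2}; g ≡ 0 at y ∈ {2, 5}; common: {2}.
  x = 2: f ≡ 0 at y ∈ {4}; g ≡ 0 at y ∈ ∅; common: ∅.
  x = 3: f ≡ 0 at y ∈ {2}; g ≡ 0 at y ∈ {5}; common: ∅.
  x = 4: f ≡ 0 at y ∈ {4}; g ≡ 0 at y ∈ {4}; common: {4}.
  x = 5: f ≡ 0 at y ∈ {1}; g ≡ 0 at y ∈ ∅; common: ∅.
  x = 6: f ≡ 0 at y ∈ ∅; g ≡ 0 at y ∈ {0, 4}; common: ∅.
Collecting: common zeros = {(1, 2), (4, 4)}, so the count is 2.
Comparison with the Bézout bound: 2 ≤ 4 = deg(f)·deg(g), as expected for curves with no common component (the affine F_7-count falls short of the bound because intersections may lie at infinity, over extension fields, or carry multiplicity).


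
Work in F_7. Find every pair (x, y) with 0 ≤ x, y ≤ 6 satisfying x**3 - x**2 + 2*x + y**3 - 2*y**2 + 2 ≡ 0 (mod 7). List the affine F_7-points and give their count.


Affine F_7-points: {(0, 5), (2, 4), (2, 6), (3, 3), (4, 5), (5, 0), (5, 2), (6, 3)}; count = 8.

For each of the 49 pairs (x, y) ∈ F_7², evaluate f(x, y) mod 7. Record the zeros.
  x = 0: [0↦2, 1↦1, 2↦2, 3↦4, 4↦6, 5↦0, 6↦6]  zeros at y ∈ {5}
  x = 1: [0↦4, 1↦3, 2↦4, 3↦6, 4↦1, 5↦2, 6↦1]  zeros at y ∈ ∅
  x = 2: [0↦3, 1↦2, 2↦3, 3↦5, 4↦0, 5↦1, 6↦0]  zeros at y ∈ {4, 6}
  x = 3: [0↦5, 1↦4, 2↦5, 3↦0, 4↦2, 5↦3, 6↦2]  zeros at y ∈ {3}
  x = 4: [0↦2, 1↦1, 2↦2, 3↦4, 4↦6, 5↦0, 6↦6]  zeros at y ∈ {5}
  x = 5: [0↦0, 1↦6, 2↦0, 3↦2, 4↦4, 5↦5, 6↦4]  zeros at y ∈ {0, 2}
  x = 6: [0↦5, 1↦4, 2↦5, 3↦0, 4↦2, 5↦3, 6↦2]  zeros at y ∈ {3}
Collecting zeros: affine points = {(0, 5), (2, 4), (2, 6), (3, 3), (4, 5), (5, 0), (5, 2), (6, 3)}.
Total count |C(F_7)_aff| = 8.


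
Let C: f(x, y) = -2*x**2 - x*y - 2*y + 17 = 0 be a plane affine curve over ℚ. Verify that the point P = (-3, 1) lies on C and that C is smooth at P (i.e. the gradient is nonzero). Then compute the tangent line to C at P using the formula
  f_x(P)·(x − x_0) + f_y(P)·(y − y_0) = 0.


Tangent line at P: 11*x + y + 32 = 0.

Step 1: f(-3, 1) = 0, so P lies on C.
Step 2: partial derivatives
  f_x(x, y) = -4*x - y, f_y(x, y) = -x - 2.
  f_x(P) = 11, f_y(P) = 1 (gradient nonzero, so P is smooth).
Step 3: tangent line at P: 11·(x − -3) + 1·(y − 1) = 0.
Expanding: 11*x + y + 32 = 0.


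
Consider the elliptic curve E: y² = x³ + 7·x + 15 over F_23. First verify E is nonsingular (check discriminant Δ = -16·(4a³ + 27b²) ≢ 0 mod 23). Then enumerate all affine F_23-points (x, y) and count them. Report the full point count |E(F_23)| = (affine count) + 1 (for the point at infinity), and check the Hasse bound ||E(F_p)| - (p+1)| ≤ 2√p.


Affine points = {(1, 0), (7, 4), (7, 19), (8, 10), (8, 13), (9, 5), (9, 18), (10, 2), (10, 21), (13, 7), (13, 16), (18, 4), (18, 19), (20, 6), (20, 17), (21, 4), (21, 19)}; affine count = 17; |E(F_23)| = 18.

Discriminant check: Δ ∝ 4a³ + 27b² = 4·7³ + 27·15² = 4·343 + 27·225 ≡ 18 (mod 23). Nonzero ⇒ E is nonsingular.
For each x ∈ F_23, compute rhs = x³ + 7·x + 15 mod 23, then count y ∈ F_23 with y² ≡ rhs.
  x = 0: rhs = 15, matching y values: none (0 points).
  x = 1: rhs = 0, matching y values: 0 (1 points).
  x = 2: rhs = 14, matching y values: none (0 points).
  x = 3: rhs = 17, matching y values: none (0 points).
  x = 4: rhs = 15, matching y values: none (0 points).
  x = 5: rhs = 14, matching y values: none (0 points).
  x = 6: rhs = 20, matching y values: none (0 points).
  x = 7: rhs = 16, matching y values: 4, 19 (2 points).
  x = 8: rhs = 8, matching y values: 10, 13 (2 points).
  x = 9: rhs = 2, matching y values: 5, 18 (2 points).
  x = 10: rhs = 4, matching y values: 2, 21 (2 points).
  x = 11: rhs = 20, matching y values: none (0 points).
  x = 12: rhs = 10, matching y values: none (0 points).
  x = 13: rhs = 3, matching y values: 7, 16 (2 points).
  x = 14: rhs = 5, matching y values: none (0 points).
  x = 15: rhs = 22, matching y values: none (0 points).
  x = 16: rhs = 14, matching y values: none (0 points).
  x = 17: rhs = 10, matching y values: none (0 points).
  x = 18: rhs = 16, matching y values: 4, 19 (2 points).
  x = 19: rhs = 15, matching y values: none (0 points).
  x = 20: rhs = 13, matching y values: 6, 17 (2 points).
  x = 21: rhs = 16, matching y values: 4, 19 (2 points).
  x = 22: rhs = 7, matching y values: none (0 points).
Total affine count: 17.
Full point count |E(F_23)| = 17 + 1 = 18.
Hasse bound: |18 − (23+1)| = |-6| = 6 ≤ 2√23 ≈ 9.5917 ✓.


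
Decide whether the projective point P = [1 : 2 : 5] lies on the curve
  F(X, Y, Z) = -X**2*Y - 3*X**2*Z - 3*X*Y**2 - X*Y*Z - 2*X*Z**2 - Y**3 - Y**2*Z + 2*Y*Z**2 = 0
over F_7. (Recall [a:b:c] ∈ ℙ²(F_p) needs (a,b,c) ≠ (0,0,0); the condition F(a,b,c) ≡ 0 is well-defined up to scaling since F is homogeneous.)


F(1,2,5) ≡ 4 (mod 7); P is NOT on the curve.

Evaluate F(1, 2, 5) term-by-term (mod 7).
  -X**2*Y ↦ -1·1·2·1 = -2
  -3*X**2*Z ↦ -3·1·1·5 = -15
  -3*X*Y**2 ↦ -3·1·4·1 = -12
  -X*Y*Z ↦ -1·1·2·5 = -10
  -2*X*Z**2 ↦ -2·1·1·25 = -50
  -Y**3 ↦ -1·1·8·1 = -8
  -Y**2*Z ↦ -1·1·4·5 = -20
  2*Y*Z**2 ↦ 2·1·2·25 = 100
Sum: F(1, 2, 5) = (-2) + (-15) + (-12) + (-10) + (-50) + (-8) + (-20) + (100) = -17.
Reducing mod 7: -17 ≡ 4 (mod 7).
Since F(a, b, c) ≡ 4 ≠ 0 (mod 7), P does NOT lie on the curve.


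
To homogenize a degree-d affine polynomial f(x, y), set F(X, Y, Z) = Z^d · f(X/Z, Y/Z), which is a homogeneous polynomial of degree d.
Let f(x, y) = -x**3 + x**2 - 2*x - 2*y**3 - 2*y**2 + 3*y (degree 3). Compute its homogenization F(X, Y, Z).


F(X, Y, Z) = -X**3 + X**2*Z - 2*X*Z**2 - 2*Y**3 - 2*Y**2*Z + 3*Y*Z**2

deg(f) = 3.
Substitute x = X/Z, y = Y/Z into f, then multiply by Z^3.
  monomial -1·x^3·y^0 ↦ -1·X^3·Y^0·Z^0.
  monomial 1·x^2·y^0 ↦ 1·X^2·Y^0·Z^1.
  monomial -2·x^1·y^0 ↦ -2·X^1·Y^0·Z^2.
  monomial -2·x^0·y^3 ↦ -2·X^0·Y^3·Z^0.
  monomial -2·x^0·y^2 ↦ -2·X^0·Y^2·Z^1.
  monomial 3·x^0·y^1 ↦ 3·X^0·Y^1·Z^2.
Collecting: F(X, Y, Z) = -X**3 + X**2*Z - 2*X*Z**2 - 2*Y**3 - 2*Y**2*Z + 3*Y*Z**2.


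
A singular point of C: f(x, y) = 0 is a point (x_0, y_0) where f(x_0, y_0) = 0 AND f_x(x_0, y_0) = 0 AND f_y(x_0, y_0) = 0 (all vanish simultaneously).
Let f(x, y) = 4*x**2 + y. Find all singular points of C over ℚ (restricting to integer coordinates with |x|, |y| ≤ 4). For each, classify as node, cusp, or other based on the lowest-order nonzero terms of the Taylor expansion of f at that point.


No singular points in the scanned grid; C is smooth there.

Compute partial derivatives:
  f_x = 8*x.
  f_y = 1.
f_y = 1 is a nonzero constant, so f_y never vanishes: no point (x, y) can satisfy f = f_x = f_y = 0. In particular no (x, y) ∈ {−4, ..., 4}² is singular; the curve is smooth.


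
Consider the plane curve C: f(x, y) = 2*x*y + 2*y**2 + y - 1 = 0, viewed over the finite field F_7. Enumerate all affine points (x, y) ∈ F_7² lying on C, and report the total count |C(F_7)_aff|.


Affine F_7-points: {(0, 4), (0, 6), (3, 2), (3, 5), (6, 1), (6, 3)}; count = 6.

For each of the 49 pairs (x, y) ∈ F_7², evaluate f(x, y) mod 7. Record the zeros.
  x = 0: [0↦6, 1↦2, 2↦2, 3↦6, 4↦0, 5↦5, 6↦0]  zeros at y ∈ {4, 6}
  x = 1: [0↦6, 1↦4, 2↦6, 3↦5, 4↦1, 5↦1, 6↦5]  zeros at y ∈ ∅
  x = 2: [0↦6, 1↦6, 2↦3, 3↦4, 4↦2, 5↦4, 6↦3]  zeros at y ∈ ∅
  x = 3: [0↦6, 1↦1, 2↦0, 3↦3, 4↦3, 5↦0, 6↦1]  zeros at y ∈ {2, 5}
  x = 4: [0↦6, 1↦3, 2↦4, 3↦2, 4↦4, 5↦3, 6↦6]  zeros at y ∈ ∅
  x = 5: [0↦6, 1↦5, 2↦1, 3↦1, 4↦5, 5↦6, 6↦4]  zeros at y ∈ ∅
  x = 6: [0↦6, 1↦0, 2↦5, 3↦0, 4↦6, 5↦2, 6↦2]  zeros at y ∈ {1, 3}
Collecting zeros: affine points = {(0, 4), (0, 6), (3, 2), (3, 5), (6, 1), (6, 3)}.
Total count |C(F_7)_aff| = 6.


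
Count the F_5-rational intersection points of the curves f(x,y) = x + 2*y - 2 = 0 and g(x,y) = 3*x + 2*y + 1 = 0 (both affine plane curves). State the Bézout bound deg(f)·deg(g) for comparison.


Common zeros: {(1, 3)}; count = 1; Bézout bound = 1.

deg(f) = 1, deg(g) = 1, so Bézout bound = 1.
Scan x ∈ F_5. For each x, list the y ∈ F_5 with f(x, y) ≡ 0 and those with g(x, y) ≡ 0 (mod 5); the common zeros in that column are the intersection.
  x = 0: f ≡ 0 at y ∈ {1}; g ≡ 0 at y ∈ {2}; common: ∅.
  x = 1: f ≡ 0 at y ∈ {3}; g ≡ 0 at y ∈ {3}; common: {3}.
  x = 2: f ≡ 0 at y ∈ {0}; g ≡ 0 at y ∈ {4}; common: ∅.
  x = 3: f ≡ 0 at y ∈ {2}; g ≡ 0 at y ∈ {0}; common: ∅.
  x = 4: f ≡ 0 at y ∈ {4}; g ≡ 0 at y ∈ {1}; common: ∅.
Collecting: common zeros = {(1, 3)}, so the count is 1.
Comparison with the Bézout bound: 1 ≤ 1 = deg(f)·deg(g), as expected for curves with no common component (the bound is attained).


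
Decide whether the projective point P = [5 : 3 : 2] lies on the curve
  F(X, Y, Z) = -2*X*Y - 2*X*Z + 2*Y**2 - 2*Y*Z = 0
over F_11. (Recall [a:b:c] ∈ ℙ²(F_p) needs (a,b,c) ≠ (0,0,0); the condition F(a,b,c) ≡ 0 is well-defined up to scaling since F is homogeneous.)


F(5,3,2) ≡ 0 (mod 11); P is on the curve.

Evaluate F(5, 3, 2) term-by-term (mod 11).
  -2*X*Y ↦ -2·5·3·1 = -30
  -2*X*Z ↦ -2·5·1·2 = -20
  2*Y**2 ↦ 2·1·9·1 = 18
  -2*Y*Z ↦ -2·1·3·2 = -12
Sum: F(5, 3, 2) = (-30) + (-20) + (18) + (-12) = -44.
Reducing mod 11: -44 ≡ 0 (mod 11).
Since F(a, b, c) ≡ 0 (mod 11), P lies on the curve.


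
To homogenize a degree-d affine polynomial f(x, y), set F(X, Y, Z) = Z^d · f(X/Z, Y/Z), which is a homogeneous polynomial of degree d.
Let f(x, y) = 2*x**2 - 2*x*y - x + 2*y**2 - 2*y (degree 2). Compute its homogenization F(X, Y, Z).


F(X, Y, Z) = 2*X**2 - 2*X*Y - X*Z + 2*Y**2 - 2*Y*Z

deg(f) = 2.
Substitute x = X/Z, y = Y/Z into f, then multiply by Z^2.
  monomial 2·x^2·y^0 ↦ 2·X^2·Y^0·Z^0.
  monomial -2·x^1·y^1 ↦ -2·X^1·Y^1·Z^0.
  monomial -1·x^1·y^0 ↦ -1·X^1·Y^0·Z^1.
  monomial 2·x^0·y^2 ↦ 2·X^0·Y^2·Z^0.
  monomial -2·x^0·y^1 ↦ -2·X^0·Y^1·Z^1.
Collecting: F(X, Y, Z) = 2*X**2 - 2*X*Y - X*Z + 2*Y**2 - 2*Y*Z.


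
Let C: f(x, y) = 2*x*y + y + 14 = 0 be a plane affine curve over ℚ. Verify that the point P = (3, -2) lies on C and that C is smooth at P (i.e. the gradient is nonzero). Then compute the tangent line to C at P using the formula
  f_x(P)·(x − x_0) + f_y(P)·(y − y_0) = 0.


Tangent line at P: -4*x + 7*y + 26 = 0.

Step 1: f(3, -2) = 0, so P lies on C.
Step 2: partial derivatives
  f_x(x, y) = 2*y, f_y(x, y) = 2*x + 1.
  f_x(P) = -4, f_y(P) = 7 (gradient nonzero, so P is smooth).
Step 3: tangent line at P: -4·(x − 3) + 7·(y − -2) = 0.
Expanding: -4*x + 7*y + 26 = 0.


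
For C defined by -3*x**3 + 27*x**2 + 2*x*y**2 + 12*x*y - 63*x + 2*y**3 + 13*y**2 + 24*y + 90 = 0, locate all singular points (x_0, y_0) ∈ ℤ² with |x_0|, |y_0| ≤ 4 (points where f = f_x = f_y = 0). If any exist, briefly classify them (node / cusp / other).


Singular points: {(3, -3)}; classification: cusp.

Compute partial derivatives:
  f_x = -9*x**2 + 54*x + 2*y**2 + 12*y - 63.
  f_y = 4*x*y + 12*x + 6*y**2 + 26*y + 24.
Scan x_0 ∈ {−4, ..., 4}. For each x_0, f_y(x_0, y) is a polynomial in y; find its integer roots y ∈ {−4, ..., 4}, then test f_x and f at those candidates.
  x = -4: f_y(-4, y) = 6*y**2 + 10*y - 24; vanishes at y ∈ {-3}. (-4, -3): f_x = -441 ≠ 0.
  x = -3: f_y(-3, y) = 6*y**2 + 14*y - 12; vanishes at y ∈ {-3}. (-3, -3): f_x = -324 ≠ 0.
  x = -2: f_y(-2, y) = 6*y**2 + 18*y; vanishes at y ∈ {-3, 0}. (-2, -3): f_x = -225 ≠ 0; (-2, 0): f_x = -207 ≠ 0.
  x = -1: f_y(-1, y) = 6*y**2 + 22*y + 12; vanishes at y ∈ {-3}. (-1, -3): f_x = -144 ≠ 0.
  x = 0: f_y(0, y) = 6*y**2 + 26*y + 24; vanishes at y ∈ {-3}. (0, -3): f_x = -81 ≠ 0.
  x = 1: f_y(1, y) = 6*y**2 + 30*y + 36; vanishes at y ∈ {-3, -2}. (1, -3): f_x = -36 ≠ 0; (1, -2): f_x = -34 ≠ 0.
  x = 2: f_y(2, y) = 6*y**2 + 34*y + 48; vanishes at y ∈ {-3}. (2, -3): f_x = -9 ≠ 0.
  x = 3: f_y(3, y) = 6*y**2 + 38*y + 60; vanishes at y ∈ {-3}. (3, -3): f_x = 0, f = 0 — SINGULAR.
  x = 4: f_y(4, y) = 6*y**2 + 42*y + 72; vanishes at y ∈ {-4, -3}. (4, -4): f_x = -7 ≠ 0; (4, -3): f_x = -9 ≠ 0.
Only singular point on the grid: (3, -3).
Classify: substitute x = 3 + u, y = -3 + v and expand: f = -3*u**3 + 2*u*v**2 + 2*v**3 + v**2.
No constant or linear terms (consistent with a singular point). Quadratic part: v**2. Cubic part: -3*u**3 + 2*u*v**2 + 2*v**3.
The quadratic part v**2 is a perfect square, so there is a single (double) tangent line v = 0, i.e. y = -3. Restricting the cubic part to that line (v = 0) leaves -3*u**3 ≠ 0, so f is not divisible by v and the branch is v² ≈ 3*u**3 to lowest order — this is a cusp.
Classification: cusp.
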